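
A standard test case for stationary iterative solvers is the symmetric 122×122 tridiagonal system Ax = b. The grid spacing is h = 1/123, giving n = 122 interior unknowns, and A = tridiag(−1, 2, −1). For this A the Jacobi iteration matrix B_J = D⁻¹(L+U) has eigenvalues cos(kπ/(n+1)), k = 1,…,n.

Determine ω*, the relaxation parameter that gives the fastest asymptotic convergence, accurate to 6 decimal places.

ω* = 1.950195

B_J for the 122×122 system has eigenvalues cos(kπ/123); ρ_J = cos(π/123) = 0.999674.
1 − cos²(π/123) = sin²(π/123) ⇒ √(1−ρ_J²) = sin(π/123) = 0.0255386.
Then 2/(1+√(1−ρ_J²)) = 2/(1+0.0255386); ω* = 2/1.0255386 = 1.950195.
ρ(B_{ω*}) = ω*−1 = 0.950195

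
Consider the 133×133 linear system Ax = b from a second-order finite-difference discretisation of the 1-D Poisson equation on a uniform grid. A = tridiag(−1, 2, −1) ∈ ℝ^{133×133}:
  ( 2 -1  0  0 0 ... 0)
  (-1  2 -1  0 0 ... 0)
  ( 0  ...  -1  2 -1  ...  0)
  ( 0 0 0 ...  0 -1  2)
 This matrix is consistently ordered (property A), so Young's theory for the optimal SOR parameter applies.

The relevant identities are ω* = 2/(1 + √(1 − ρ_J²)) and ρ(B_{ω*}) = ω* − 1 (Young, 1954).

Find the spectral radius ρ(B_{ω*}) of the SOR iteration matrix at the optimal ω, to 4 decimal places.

ρ_J = max_k |cos(kπ/134)| = cos(π/134) = 0.9997
√(1−ρ_J²) = |sin(π/134)| = 0.02344
Young: ω* = 2/(1+√(1−ρ_J²)) = 2/(1+0.02344) = 2/1.02344 = 1.9542.
Hence ρ(B_{ω*}) = 1.9542 − 1 = 0.9542.

ρ_SOR = 0.9542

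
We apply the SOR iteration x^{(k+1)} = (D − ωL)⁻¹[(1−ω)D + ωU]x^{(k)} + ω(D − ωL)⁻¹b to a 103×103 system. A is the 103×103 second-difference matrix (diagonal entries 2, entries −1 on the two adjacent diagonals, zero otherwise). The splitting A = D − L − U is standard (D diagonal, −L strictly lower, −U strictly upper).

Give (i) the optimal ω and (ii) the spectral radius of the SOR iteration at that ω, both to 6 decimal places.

ω* = 1.941365, ρ_SOR = 0.941365

B_J for the 103×103 system has eigenvalues cos(kπ/104); ρ_J = cos(π/104) = 0.999544.
√(1 − cos²(π/104)) = sin(π/104) ≈ 0.0302030.
ω* = 2 / (1 + 0.0302030) = 2 / 1.0302030 ≈ 1.941365.
[ρ_SOR] ω* − 1 = 0.941365.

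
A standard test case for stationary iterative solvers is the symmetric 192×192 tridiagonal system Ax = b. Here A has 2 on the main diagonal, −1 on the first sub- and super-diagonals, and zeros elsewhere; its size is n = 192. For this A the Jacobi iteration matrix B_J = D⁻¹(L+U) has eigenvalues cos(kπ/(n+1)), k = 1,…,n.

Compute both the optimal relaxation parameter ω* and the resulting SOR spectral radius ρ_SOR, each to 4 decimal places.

ω* = 1.9680, ρ_SOR = 0.9680

B_J for the 192×192 system has eigenvalues cos(kπ/193); ρ_J = cos(π/193) = 0.9999.
1 − cos²(π/193) = sin²(π/193) ⇒ √(1−ρ_J²) = sin(π/193) = 0.01628.
[ω*] 2 ÷ (1 + 0.01628) = 2 ÷ 1.01628 = 1.9680.
ρ(B_{ω*}) = ω*−1 = 0.9680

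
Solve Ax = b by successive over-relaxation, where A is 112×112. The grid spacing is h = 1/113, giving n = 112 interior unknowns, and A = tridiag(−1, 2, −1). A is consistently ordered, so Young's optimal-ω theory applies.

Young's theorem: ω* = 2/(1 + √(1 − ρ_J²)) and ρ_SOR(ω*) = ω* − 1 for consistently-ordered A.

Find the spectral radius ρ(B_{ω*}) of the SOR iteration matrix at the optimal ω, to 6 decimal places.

ρ_SOR = 0.945907

½·tridiag(1,0,1) at n=112: λ_k = cos(kπ/113); max |λ| at k=1 ⇒ ρ_J = cos(π/113) ≈ 0.999614.
√(1−ρ_J²) simplifies to sin(π/113) = 0.0277981.
Then 2/(1+√(1−ρ_J²)) = 2/(1+0.0277981); ω* = 2/1.0277981 = 1.945907.
ρ_SOR = ω* − 1 = 1.945907 − 1 = 0.945907.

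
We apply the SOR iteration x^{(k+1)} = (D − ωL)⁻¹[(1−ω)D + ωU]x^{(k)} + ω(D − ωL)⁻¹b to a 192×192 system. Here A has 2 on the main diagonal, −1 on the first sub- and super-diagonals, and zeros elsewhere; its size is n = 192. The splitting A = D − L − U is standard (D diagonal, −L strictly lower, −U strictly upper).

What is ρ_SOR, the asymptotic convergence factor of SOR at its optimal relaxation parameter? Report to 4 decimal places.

ρ_SOR = 0.9680

[ρ_J] n=192: ρ(B_J) = cos(π/(n+1)) = cos(π/193) = 0.9999.
√(1−ρ_J²) = |sin(π/193)| = 0.01628
Young: ω* = 2/(1+√(1−ρ_J²)) = 2/(1+0.01628) = 2/1.01628 = 1.9680.
ρ(B_{ω*}) = ω*−1 = 0.9680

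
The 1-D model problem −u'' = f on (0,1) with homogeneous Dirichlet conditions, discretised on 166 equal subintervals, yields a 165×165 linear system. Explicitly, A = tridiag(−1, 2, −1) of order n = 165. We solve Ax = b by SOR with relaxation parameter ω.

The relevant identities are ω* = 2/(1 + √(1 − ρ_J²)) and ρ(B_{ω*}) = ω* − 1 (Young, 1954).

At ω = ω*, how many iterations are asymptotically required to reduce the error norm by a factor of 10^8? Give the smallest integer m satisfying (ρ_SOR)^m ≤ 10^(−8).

m = 487

spectrum of D⁻¹(L+U) = {cos(kπ/166) : 1≤k≤165}; ρ_J = cos(π/166) = 0.9998209.
√(1 − cos²(π/166)) = sin(π/166) ≈ 0.0189241.
ω* = 2 / (1 + 0.0189241) = 2 / 1.0189241 ≈ 1.9628547.
ρ_SOR = ω* − 1 ≈ 0.9628547.
For 8 digits: m = 8·ln10 / (−ln 0.9628547) = 18.4207/0.0378528 = 486.640; round up → m = 487.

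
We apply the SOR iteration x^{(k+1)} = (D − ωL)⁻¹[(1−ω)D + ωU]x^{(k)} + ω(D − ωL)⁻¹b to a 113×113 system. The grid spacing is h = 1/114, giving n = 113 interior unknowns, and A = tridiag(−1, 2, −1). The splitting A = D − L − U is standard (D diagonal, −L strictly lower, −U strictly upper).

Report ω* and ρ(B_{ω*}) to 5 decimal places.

B_J for the 113×113 system has eigenvalues cos(kπ/114); ρ_J = cos(π/114) = 0.99962.
root = sin(π/114) = 0.027554  (since 1−cos² = sin²).
ω* = 2/(1 + 0.027554) = 2/1.027554 = 1.94637.
and ρ(B_{ω*}) = 1.94637 − 1 = 0.94637.

ω* = 1.94637, ρ_SOR = 0.94637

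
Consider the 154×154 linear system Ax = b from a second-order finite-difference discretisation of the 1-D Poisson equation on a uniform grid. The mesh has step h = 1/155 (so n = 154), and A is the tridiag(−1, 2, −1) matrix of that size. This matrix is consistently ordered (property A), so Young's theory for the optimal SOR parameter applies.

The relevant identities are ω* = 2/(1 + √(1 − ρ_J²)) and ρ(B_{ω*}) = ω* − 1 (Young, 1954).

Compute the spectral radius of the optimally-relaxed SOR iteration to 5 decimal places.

ρ_SOR = 0.96027

B_J for the 154×154 system has eigenvalues cos(kπ/155); ρ_J = cos(π/155) = 0.99979.
root = sin(π/155) = 0.020267  (since 1−cos² = sin²).
So ω* = 2/1.020267 = 1.96027 (Young).
ρ(B_{ω*}) = ω*−1 = 0.96027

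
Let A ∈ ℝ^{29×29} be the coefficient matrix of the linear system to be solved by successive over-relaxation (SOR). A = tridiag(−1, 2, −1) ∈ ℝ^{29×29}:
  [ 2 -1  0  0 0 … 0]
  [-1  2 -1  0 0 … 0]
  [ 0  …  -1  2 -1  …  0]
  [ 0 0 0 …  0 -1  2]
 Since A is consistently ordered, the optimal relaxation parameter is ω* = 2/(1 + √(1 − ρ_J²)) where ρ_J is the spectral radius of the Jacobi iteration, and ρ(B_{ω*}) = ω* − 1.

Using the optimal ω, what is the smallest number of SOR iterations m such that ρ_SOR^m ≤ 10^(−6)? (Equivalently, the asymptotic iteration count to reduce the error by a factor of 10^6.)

spectrum of D⁻¹(L+U) = {cos(kπ/30) : 1≤k≤29}; ρ_J = cos(π/30) = 0.9945219.
root = sin(π/30) = 0.1045285  (since 1−cos² = sin²).
ω* = 2/(1+0.1045285) = 1.8107274
Hence ρ(B_{ω*}) = 1.8107274 − 1 = 0.8107274.
m ≥ 6·ln10 / (−ln 0.8107274) = 65.844; smallest integer m = 66.

m = 66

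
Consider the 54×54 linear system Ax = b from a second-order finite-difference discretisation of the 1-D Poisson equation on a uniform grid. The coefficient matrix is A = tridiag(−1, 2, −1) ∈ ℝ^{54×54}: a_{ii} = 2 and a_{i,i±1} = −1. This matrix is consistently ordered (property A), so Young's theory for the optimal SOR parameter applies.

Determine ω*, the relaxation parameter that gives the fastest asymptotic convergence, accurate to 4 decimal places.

ρ_J = max_k |cos(kπ/55)| = cos(π/55) = 0.9984
root = sin(π/55) = 0.05709  (since 1−cos² = sin²).
ω* = 2 / (1 + 0.05709) = 2 / 1.05709 ≈ 1.8920.
ρ_SOR = ω* − 1 ≈ 0.8920.

ω* = 1.8920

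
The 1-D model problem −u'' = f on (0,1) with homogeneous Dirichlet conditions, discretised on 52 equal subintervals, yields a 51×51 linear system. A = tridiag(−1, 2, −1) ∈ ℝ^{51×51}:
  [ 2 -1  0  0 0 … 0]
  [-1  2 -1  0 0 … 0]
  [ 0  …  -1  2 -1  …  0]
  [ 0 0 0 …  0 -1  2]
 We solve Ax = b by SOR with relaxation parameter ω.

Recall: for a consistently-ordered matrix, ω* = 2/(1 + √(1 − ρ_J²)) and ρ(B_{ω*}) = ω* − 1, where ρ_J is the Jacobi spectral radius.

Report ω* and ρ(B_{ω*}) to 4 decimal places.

ω* = 1.8861, ρ_SOR = 0.8861

[ρ_J] n=51: ρ(B_J) = cos(π/(n+1)) = cos(π/52) = 0.9982.
√(1−ρ_J²) simplifies to sin(π/52) = 0.06038.
ω* = 2/(1+0.06038) = 1.8861
[ρ_SOR] ω* − 1 = 0.8861.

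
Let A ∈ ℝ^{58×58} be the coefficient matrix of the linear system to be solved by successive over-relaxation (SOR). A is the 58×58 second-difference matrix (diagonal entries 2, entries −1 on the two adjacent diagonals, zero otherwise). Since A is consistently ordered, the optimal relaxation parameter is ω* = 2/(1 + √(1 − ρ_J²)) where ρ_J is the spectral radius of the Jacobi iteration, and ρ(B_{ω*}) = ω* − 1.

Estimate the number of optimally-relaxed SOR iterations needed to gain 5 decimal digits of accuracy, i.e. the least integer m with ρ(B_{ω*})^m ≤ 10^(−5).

m = 109

B_J for the 58×58 system has eigenvalues cos(kπ/59); ρ_J = cos(π/59) = 0.9985827.
root = sin(π/59) = 0.0532222  (since 1−cos² = sin²).
ω* = 2/(1 + 0.0532222) = 2/1.0532222 = 1.8989345.
At ω = 1.8989345 every |λ(B_ω)| = ω−1, so ρ_SOR = 0.8989345.
(0.8989345)^m ≤ 10^{−5}  ⇒  m·ln(0.8989345) ≤ −5·ln10  ⇒  m ≥ 108.057  ⇒  m = 109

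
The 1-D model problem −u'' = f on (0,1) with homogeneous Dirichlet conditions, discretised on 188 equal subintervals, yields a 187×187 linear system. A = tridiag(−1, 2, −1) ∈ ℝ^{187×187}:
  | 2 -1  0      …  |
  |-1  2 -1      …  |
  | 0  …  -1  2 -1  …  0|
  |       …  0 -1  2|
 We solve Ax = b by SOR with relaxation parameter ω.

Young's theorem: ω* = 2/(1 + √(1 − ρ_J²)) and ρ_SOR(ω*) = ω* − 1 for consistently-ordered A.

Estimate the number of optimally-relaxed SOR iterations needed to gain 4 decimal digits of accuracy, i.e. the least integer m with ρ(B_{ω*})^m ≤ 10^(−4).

B_J for the 187×187 system has eigenvalues cos(kπ/188); ρ_J = cos(π/188) = 0.9998604.
√(1−ρ_J²) simplifies to sin(π/188) = 0.0167098.
Young: ω* = 2/(1+√(1−ρ_J²)) = 2/(1+0.0167098) = 2/1.0167098 = 1.9671297.
ρ_SOR = ω* − 1 = 1.9671297 − 1 = 0.9671297.
ρ_SOR^m ≤ 10^(−4) ⇔ m ≥ 4·ln10/(−ln 0.9671297) = 9.21034/0.0334227 = 275.571; m = ⌈275.571⌉ = 276.

m = 276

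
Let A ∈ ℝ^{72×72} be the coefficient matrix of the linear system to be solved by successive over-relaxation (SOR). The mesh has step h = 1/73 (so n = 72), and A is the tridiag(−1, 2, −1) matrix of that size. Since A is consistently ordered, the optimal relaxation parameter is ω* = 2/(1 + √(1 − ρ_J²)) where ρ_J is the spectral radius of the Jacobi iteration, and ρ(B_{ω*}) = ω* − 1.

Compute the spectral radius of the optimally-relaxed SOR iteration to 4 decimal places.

ρ_SOR = 0.9175

ρ_J = max_k |cos(kπ/73)| = cos(π/73) = 0.9991
√(1−ρ_J²) = |sin(π/73)| = 0.04302
ω* = 2/(1 + 0.04302) = 2/1.04302 = 1.9175.
ρ_SOR = ω* − 1 ≈ 0.9175.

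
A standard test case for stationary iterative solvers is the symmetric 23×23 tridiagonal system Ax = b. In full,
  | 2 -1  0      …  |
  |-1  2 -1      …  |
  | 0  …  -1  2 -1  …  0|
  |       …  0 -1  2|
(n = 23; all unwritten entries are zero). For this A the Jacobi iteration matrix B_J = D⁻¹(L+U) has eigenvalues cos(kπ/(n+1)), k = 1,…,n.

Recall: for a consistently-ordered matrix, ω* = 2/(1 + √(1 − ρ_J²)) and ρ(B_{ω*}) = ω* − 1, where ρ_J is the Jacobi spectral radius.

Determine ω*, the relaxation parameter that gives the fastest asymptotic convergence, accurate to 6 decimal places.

ω* = 1.769088

With n=23, ρ(Jacobi) = cos(π/24) = 0.991445.
root = sin(π/24) = 0.1305262  (since 1−cos² = sin²).
Then 2/(1+√(1−ρ_J²)) = 2/(1+0.1305262); ω* = 2/1.1305262 = 1.769088.
Hence ρ(B_{ω*}) = 1.769088 − 1 = 0.769088.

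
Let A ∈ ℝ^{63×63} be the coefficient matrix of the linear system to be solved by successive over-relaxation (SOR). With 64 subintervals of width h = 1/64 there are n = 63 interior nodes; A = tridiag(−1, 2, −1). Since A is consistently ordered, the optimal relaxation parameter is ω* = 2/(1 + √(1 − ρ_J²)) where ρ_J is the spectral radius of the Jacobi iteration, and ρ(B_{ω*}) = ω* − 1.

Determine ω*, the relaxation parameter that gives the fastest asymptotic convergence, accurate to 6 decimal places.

ω* = 1.906455

ρ_J = max_k |cos(kπ/64)| = cos(π/64) = 0.998795
root = sin(π/64) = 0.0490677  (since 1−cos² = sin²).
Then 2/(1+√(1−ρ_J²)) = 2/(1+0.0490677); ω* = 2/1.0490677 = 1.906455.
ρ_SOR = ω* − 1 ≈ 0.906455.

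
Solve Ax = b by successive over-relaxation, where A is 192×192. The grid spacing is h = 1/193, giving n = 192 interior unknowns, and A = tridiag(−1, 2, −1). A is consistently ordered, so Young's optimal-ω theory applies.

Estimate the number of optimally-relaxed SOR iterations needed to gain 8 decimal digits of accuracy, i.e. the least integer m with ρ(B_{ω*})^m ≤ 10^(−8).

½·tridiag(1,0,1) at n=192: λ_k = cos(kπ/193); max |λ| at k=1 ⇒ ρ_J = cos(π/193) ≈ 0.9998675.
√(1−ρ_J²) simplifies to sin(π/193) = 0.0162770.
ω* = 2 / (1 + 0.0162770) = 2 / 1.0162770 ≈ 1.9679674.
ρ_SOR = ω* − 1 ≈ 0.9679674.
8·ln10 = 18.4207; −ln(0.9679674) = 0.0325569; m = ⌈18.4207/0.0325569⌉ = ⌈565.800⌉ = 566.

m = 566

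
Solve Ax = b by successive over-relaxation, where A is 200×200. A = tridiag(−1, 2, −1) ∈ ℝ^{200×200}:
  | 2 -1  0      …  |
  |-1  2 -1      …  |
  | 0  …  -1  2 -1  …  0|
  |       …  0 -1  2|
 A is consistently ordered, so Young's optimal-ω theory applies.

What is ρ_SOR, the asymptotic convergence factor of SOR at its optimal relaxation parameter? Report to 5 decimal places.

ρ_SOR = 0.96922

n=200: λ(B_J) = 1 − λ(A)/2 = cos(kπ/201); k=1 gives ρ_J = 0.99988.
root = sin(π/201) = 0.015629  (since 1−cos² = sin²).
ω* = 2/(1 + 0.015629) = 2/1.015629 = 1.96922.
At ω = 1.96922 every |λ(B_ω)| = ω−1, so ρ_SOR = 0.96922.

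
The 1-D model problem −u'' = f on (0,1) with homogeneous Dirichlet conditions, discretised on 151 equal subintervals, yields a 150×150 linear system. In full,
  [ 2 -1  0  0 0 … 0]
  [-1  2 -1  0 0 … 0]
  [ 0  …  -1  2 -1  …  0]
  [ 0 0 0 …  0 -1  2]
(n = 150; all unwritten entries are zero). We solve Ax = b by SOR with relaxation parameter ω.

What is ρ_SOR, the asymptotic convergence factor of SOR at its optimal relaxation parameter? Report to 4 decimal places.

n=150: λ(B_J) = 1 − λ(A)/2 = cos(kπ/151); k=1 gives ρ_J = 0.9998.
√(1−ρ_J²) = |sin(π/151)| = 0.02080
ω* = 2/(1+0.02080) = 1.9592
ρ_SOR = ω* − 1 = 1.9592 − 1 = 0.9592.

ρ_SOR = 0.9592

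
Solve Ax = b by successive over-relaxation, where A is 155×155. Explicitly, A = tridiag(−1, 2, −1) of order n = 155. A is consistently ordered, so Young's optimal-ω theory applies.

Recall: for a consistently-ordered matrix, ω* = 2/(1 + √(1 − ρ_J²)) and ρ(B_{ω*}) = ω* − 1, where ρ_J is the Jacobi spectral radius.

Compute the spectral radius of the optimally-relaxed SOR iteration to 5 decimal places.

[ρ_J] n=155: ρ(B_J) = cos(π/(n+1)) = cos(π/156) = 0.99980.
√(1−ρ_J²) = |sin(π/156)| = 0.020137
ω* = 2/(1+0.020137) = 1.96052
ρ_SOR = ω* − 1 = 1.96052 − 1 = 0.96052.

ρ_SOR = 0.96052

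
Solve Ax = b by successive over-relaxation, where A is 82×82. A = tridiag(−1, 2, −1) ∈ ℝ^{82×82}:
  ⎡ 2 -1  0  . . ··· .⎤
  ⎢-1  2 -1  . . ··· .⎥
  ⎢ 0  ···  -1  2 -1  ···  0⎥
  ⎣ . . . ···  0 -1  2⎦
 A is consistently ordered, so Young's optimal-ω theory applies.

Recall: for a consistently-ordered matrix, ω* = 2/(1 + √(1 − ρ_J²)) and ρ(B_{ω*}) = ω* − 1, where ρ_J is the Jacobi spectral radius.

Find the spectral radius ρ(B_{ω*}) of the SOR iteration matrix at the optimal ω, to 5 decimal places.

ρ_SOR = 0.92708

½·tridiag(1,0,1) at n=82: λ_k = cos(kπ/83); max |λ| at k=1 ⇒ ρ_J = cos(π/83) ≈ 0.99928.
√(1 − cos²(π/83)) = sin(π/83) ≈ 0.037841.
ω* = 2 / (1 + 0.037841) = 2 / 1.037841 ≈ 1.92708.
ρ(B_{ω*}) = ω*−1 = 0.92708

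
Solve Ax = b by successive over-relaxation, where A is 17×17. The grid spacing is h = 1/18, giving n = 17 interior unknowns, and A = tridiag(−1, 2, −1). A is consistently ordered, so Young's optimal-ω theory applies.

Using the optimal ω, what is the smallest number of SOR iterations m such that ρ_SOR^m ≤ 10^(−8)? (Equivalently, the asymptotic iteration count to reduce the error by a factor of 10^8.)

n=17: λ(B_J) = 1 − λ(A)/2 = cos(kπ/18); k=1 gives ρ_J = 0.9848078.
1 − cos²(π/18) = sin²(π/18) ⇒ √(1−ρ_J²) = sin(π/18) = 0.1736482.
Young: ω* = 2/(1+√(1−ρ_J²)) = 2/(1+0.1736482) = 2/1.1736482 = 1.7040882.
ρ(B_{ω*}) = ω*−1 = 0.7040882
8·ln10 = 18.4207; −ln(0.7040882) = 0.350852; m = ⌈18.4207/0.350852⌉ = ⌈52.503⌉ = 53.

m = 53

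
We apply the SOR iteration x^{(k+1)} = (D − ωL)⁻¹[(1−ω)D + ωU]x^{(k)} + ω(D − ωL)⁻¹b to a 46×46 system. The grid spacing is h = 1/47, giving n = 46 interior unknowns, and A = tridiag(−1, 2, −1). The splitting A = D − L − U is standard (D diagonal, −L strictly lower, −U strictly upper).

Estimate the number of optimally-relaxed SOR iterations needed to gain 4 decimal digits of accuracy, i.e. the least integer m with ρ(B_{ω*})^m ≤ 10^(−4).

m = 69

ρ_J = max_k |cos(kπ/47)| = cos(π/47) = 0.9977669
root = sin(π/47) = 0.0667926  (since 1−cos² = sin²).
Then 2/(1+√(1−ρ_J²)) = 2/(1+0.0667926); ω* = 2/1.0667926 = 1.8747787.
ρ_SOR = ω* − 1 ≈ 0.8747787.
For 4 digits: m = 4·ln10 / (−ln 0.8747787) = 9.21034/0.133784 = 68.845; round up → m = 69.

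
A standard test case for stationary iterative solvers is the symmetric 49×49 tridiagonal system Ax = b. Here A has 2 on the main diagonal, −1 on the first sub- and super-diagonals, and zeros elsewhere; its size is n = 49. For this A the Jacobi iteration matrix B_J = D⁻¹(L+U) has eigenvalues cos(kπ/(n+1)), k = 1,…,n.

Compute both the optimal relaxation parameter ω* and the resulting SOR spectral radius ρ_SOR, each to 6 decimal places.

ω* = 1.881838, ρ_SOR = 0.881838

½·tridiag(1,0,1) at n=49: λ_k = cos(kπ/50); max |λ| at k=1 ⇒ ρ_J = cos(π/50) ≈ 0.998027.
root = sin(π/50) = 0.0627905  (since 1−cos² = sin²).
ω* = 2/(1 + 0.0627905) = 2/1.0627905 = 1.881838.
and ρ(B_{ω*}) = 1.881838 − 1 = 0.881838.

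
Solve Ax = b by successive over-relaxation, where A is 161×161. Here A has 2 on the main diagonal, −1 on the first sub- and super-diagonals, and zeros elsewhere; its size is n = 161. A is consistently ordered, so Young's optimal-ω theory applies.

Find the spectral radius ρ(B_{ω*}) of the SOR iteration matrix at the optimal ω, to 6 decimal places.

ρ_SOR = 0.961955

ρ_J = max_k |cos(kπ/162)| = cos(π/162) = 0.999812
√(1−ρ_J²) = |sin(π/162)| = 0.0193913
[ω*] 2 ÷ (1 + 0.0193913) = 2 ÷ 1.0193913 = 1.961955.
Hence ρ(B_{ω*}) = 1.961955 − 1 = 0.961955.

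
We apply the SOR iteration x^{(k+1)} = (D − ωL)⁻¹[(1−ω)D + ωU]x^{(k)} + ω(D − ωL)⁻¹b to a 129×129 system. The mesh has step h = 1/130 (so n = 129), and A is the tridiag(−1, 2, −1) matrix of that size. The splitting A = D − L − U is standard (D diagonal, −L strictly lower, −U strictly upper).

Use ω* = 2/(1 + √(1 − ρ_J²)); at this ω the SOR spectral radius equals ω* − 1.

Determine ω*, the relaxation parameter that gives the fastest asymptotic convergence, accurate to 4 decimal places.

ω* = 1.9528

½·tridiag(1,0,1) at n=129: λ_k = cos(kπ/130); max |λ| at k=1 ⇒ ρ_J = cos(π/130) ≈ 0.9997.
root = sin(π/130) = 0.02416  (since 1−cos² = sin²).
ω* = 2/(1 + 0.02416) = 2/1.02416 = 1.9528.
Hence ρ(B_{ω*}) = 1.9528 − 1 = 0.9528.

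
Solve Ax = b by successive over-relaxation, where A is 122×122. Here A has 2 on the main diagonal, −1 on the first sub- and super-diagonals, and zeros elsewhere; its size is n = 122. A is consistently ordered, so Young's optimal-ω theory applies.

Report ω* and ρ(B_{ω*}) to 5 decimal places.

ω* = 1.95019, ρ_SOR = 0.95019

B_J for the 122×122 system has eigenvalues cos(kπ/123); ρ_J = cos(π/123) = 0.99967.
root = sin(π/123) = 0.025539  (since 1−cos² = sin²).
ω* = 2/(1+0.025539) = 1.95019
[ρ_SOR] ω* − 1 = 0.95019.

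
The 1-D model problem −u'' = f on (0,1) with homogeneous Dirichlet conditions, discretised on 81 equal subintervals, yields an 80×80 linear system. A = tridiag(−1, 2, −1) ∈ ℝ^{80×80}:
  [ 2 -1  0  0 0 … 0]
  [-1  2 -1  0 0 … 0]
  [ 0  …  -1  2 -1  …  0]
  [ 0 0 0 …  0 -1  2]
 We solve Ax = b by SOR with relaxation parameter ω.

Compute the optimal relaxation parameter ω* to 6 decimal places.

ω* = 1.925344

With n=80, ρ(Jacobi) = cos(π/81) = 0.999248.
√(1−ρ_J²) simplifies to sin(π/81) = 0.0387754.
Young: ω* = 2/(1+√(1−ρ_J²)) = 2/(1+0.0387754) = 2/1.0387754 = 1.925344.
At ω = 1.925344 every |λ(B_ω)| = ω−1, so ρ_SOR = 0.925344.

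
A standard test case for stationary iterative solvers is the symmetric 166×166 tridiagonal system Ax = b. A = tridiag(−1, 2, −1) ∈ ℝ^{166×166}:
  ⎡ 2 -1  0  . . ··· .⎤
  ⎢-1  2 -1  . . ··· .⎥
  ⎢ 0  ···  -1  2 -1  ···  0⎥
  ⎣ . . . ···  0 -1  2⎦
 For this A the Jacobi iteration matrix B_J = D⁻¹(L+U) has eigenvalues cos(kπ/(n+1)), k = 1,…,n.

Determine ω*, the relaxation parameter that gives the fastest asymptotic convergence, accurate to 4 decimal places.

ω* = 1.9631

ρ_J = max_k |cos(kπ/167)| = cos(π/167) = 0.9998
√(1−ρ_J²) simplifies to sin(π/167) = 0.01881.
ω* = 2/(1 + 0.01881) = 2/1.01881 = 1.9631.
ρ_SOR = ω* − 1 ≈ 0.9631.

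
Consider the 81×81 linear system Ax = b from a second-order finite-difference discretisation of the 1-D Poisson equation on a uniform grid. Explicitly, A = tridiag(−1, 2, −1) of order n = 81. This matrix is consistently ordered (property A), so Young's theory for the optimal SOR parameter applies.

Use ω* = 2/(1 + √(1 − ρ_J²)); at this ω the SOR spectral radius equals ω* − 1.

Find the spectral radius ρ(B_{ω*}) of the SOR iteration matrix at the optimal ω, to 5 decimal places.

With n=81, ρ(Jacobi) = cos(π/82) = 0.99927.
√(1−ρ_J²) = |sin(π/82)| = 0.038303
Then 2/(1+√(1−ρ_J²)) = 2/(1+0.038303); ω* = 2/1.038303 = 1.92622.
Hence ρ(B_{ω*}) = 1.92622 − 1 = 0.92622.

ρ_SOR = 0.92622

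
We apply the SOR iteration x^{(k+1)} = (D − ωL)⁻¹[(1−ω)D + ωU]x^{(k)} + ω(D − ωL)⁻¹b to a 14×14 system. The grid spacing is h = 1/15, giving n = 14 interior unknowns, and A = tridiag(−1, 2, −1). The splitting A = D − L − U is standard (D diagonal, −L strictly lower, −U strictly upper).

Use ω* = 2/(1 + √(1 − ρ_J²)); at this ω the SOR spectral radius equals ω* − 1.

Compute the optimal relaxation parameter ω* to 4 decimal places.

n=14: λ(B_J) = 1 − λ(A)/2 = cos(kπ/15); k=1 gives ρ_J = 0.9781.
√(1 − cos²(π/15)) = sin(π/15) ≈ 0.20791.
Then 2/(1+√(1−ρ_J²)) = 2/(1+0.20791); ω* = 2/1.20791 = 1.6558.
ρ_SOR = ω* − 1 ≈ 0.6558.

ω* = 1.6558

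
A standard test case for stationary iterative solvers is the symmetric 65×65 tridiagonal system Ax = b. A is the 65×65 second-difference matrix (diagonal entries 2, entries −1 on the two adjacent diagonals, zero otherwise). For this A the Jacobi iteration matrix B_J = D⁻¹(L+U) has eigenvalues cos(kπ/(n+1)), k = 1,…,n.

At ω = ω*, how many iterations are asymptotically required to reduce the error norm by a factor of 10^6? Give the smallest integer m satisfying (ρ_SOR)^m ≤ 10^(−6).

m = 146

n=65: λ(B_J) = 1 − λ(A)/2 = cos(kπ/66); k=1 gives ρ_J = 0.9988673.
√(1−ρ_J²) = |sin(π/66)| = 0.0475819
Young: ω* = 2/(1+√(1−ρ_J²)) = 2/(1+0.0475819) = 2/1.0475819 = 1.9091586.
At ω = 1.9091586 every |λ(B_ω)| = ω−1, so ρ_SOR = 0.9091586.
Need (0.9091586)^m ≤ 10^(−6): m ≥ 6·ln10/|ln 0.9091586| = 13.8155/0.0952357 = 145.066 ⇒ m = 146.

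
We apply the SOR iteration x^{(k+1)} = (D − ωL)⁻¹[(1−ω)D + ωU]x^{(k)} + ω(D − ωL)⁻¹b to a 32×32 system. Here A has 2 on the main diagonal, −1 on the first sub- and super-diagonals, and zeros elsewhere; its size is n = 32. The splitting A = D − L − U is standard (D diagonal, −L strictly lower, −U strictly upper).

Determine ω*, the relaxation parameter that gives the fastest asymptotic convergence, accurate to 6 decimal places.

ω* = 1.826391

ρ_J = max_k |cos(kπ/33)| = cos(π/33) = 0.995472
√(1 − cos²(π/33)) = sin(π/33) ≈ 0.0950560.
Then 2/(1+√(1−ρ_J²)) = 2/(1+0.0950560); ω* = 2/1.0950560 = 1.826391.
and ρ(B_{ω*}) = 1.826391 − 1 = 0.826391.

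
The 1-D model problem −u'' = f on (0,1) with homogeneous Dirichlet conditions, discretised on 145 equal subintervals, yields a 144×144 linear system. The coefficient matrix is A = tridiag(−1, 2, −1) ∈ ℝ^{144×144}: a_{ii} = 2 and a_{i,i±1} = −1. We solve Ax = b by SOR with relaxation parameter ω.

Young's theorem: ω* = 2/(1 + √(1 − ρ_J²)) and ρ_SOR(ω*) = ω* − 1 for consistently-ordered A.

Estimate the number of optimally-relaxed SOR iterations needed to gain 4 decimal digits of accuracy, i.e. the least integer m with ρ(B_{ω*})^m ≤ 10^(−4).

[ρ_J] n=144: ρ(B_J) = cos(π/(n+1)) = cos(π/145) = 0.9997653.
1 − cos²(π/145) = sin²(π/145) ⇒ √(1−ρ_J²) = sin(π/145) = 0.0216645.
[ω*] 2 ÷ (1 + 0.0216645) = 2 ÷ 1.0216645 = 1.9575898.
At ω = 1.9575898 every |λ(B_ω)| = ω−1, so ρ_SOR = 0.9575898.
Need (0.9575898)^m ≤ 10^(−4): m ≥ 4·ln10/|ln 0.9575898| = 9.21034/0.0433358 = 212.534 ⇒ m = 213.

m = 213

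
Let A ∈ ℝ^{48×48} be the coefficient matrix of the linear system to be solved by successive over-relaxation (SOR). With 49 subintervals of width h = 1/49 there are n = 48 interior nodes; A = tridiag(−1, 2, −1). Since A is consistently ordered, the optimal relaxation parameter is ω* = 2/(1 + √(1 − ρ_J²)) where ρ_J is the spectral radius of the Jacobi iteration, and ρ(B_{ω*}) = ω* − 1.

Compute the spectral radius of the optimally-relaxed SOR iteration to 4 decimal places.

B_J for the 48×48 system has eigenvalues cos(kπ/49); ρ_J = cos(π/49) = 0.9979.
root = sin(π/49) = 0.06407  (since 1−cos² = sin²).
Then 2/(1+√(1−ρ_J²)) = 2/(1+0.06407); ω* = 2/1.06407 = 1.8796.
and ρ(B_{ω*}) = 1.8796 − 1 = 0.8796.

ρ_SOR = 0.8796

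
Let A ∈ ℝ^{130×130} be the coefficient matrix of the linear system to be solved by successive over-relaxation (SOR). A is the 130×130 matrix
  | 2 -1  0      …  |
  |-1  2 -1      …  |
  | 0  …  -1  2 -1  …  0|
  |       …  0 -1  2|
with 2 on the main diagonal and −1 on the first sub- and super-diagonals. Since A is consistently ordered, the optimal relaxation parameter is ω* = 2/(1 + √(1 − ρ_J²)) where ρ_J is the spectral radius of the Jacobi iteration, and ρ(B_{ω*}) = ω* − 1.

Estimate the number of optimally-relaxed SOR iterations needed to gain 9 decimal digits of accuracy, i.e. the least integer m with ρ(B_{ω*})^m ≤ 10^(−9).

m = 433

ρ_J = max_k |cos(kπ/131)| = cos(π/131) = 0.9997125
1 − cos²(π/131) = sin²(π/131) ⇒ √(1−ρ_J²) = sin(π/131) = 0.0239793.
Young: ω* = 2/(1+√(1−ρ_J²)) = 2/(1+0.0239793) = 2/1.0239793 = 1.9531645.
Hence ρ(B_{ω*}) = 1.9531645 − 1 = 0.9531645.
ρ_SOR^m ≤ 10^(−9) ⇔ m ≥ 9·ln10/(−ln 0.9531645) = 20.7233/0.0479678 = 432.025; m = ⌈432.025⌉ = 433.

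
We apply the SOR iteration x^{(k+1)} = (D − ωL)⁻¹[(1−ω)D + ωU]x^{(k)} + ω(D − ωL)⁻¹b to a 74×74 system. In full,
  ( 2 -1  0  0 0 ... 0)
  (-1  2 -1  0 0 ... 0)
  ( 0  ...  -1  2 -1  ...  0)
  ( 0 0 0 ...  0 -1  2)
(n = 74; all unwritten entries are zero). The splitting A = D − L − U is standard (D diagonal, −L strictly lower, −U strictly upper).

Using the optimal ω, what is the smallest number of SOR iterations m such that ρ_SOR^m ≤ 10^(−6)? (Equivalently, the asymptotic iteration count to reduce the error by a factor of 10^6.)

With n=74, ρ(Jacobi) = cos(π/75) = 0.9991228.
root = sin(π/75) = 0.0418757  (since 1−cos² = sin²).
Young: ω* = 2/(1+√(1−ρ_J²)) = 2/(1+0.0418757) = 2/1.0418757 = 1.9196148.
ρ(B_{ω*}) = ω*−1 = 0.9196148
6·ln10 = 13.8155; −ln(0.9196148) = 0.0838004; m = ⌈13.8155/0.0838004⌉ = ⌈164.862⌉ = 165.

m = 165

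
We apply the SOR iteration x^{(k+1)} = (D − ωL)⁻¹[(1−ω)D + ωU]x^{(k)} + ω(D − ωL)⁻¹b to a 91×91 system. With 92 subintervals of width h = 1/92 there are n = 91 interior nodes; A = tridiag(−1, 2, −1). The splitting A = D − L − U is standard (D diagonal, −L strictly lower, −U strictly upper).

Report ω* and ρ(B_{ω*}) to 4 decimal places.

With n=91, ρ(Jacobi) = cos(π/92) = 0.9994.
root = sin(π/92) = 0.03414  (since 1−cos² = sin²).
Young: ω* = 2/(1+√(1−ρ_J²)) = 2/(1+0.03414) = 2/1.03414 = 1.9340.
Hence ρ(B_{ω*}) = 1.9340 − 1 = 0.9340.

ω* = 1.9340, ρ_SOR = 0.9340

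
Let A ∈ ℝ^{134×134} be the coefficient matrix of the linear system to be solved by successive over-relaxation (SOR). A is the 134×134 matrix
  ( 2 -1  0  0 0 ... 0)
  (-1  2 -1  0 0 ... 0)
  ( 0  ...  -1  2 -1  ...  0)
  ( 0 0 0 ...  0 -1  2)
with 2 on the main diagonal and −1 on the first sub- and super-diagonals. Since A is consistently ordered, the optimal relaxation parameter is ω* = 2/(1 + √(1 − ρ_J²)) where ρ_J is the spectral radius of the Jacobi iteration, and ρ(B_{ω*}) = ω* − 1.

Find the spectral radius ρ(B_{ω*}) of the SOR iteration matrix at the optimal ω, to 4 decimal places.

n=134: λ(B_J) = 1 − λ(A)/2 = cos(kπ/135); k=1 gives ρ_J = 0.9997.
√(1 − cos²(π/135)) = sin(π/135) ≈ 0.02327.
ω* = 2/(1 + 0.02327) = 2/1.02327 = 1.9545.
ρ_SOR = ω* − 1 = 1.9545 − 1 = 0.9545.

ρ_SOR = 0.9545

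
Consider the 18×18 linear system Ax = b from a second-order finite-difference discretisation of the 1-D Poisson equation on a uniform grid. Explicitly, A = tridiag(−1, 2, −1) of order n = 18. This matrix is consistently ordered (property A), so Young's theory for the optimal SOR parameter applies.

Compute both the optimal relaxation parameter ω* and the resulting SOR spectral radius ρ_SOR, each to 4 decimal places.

ρ_J = max_k |cos(kπ/19)| = cos(π/19) = 0.9864
root = sin(π/19) = 0.16459  (since 1−cos² = sin²).
ω* = 2 / (1 + 0.16459) = 2 / 1.16459 ≈ 1.7173.
[ρ_SOR] ω* − 1 = 0.7173.

ω* = 1.7173, ρ_SOR = 0.7173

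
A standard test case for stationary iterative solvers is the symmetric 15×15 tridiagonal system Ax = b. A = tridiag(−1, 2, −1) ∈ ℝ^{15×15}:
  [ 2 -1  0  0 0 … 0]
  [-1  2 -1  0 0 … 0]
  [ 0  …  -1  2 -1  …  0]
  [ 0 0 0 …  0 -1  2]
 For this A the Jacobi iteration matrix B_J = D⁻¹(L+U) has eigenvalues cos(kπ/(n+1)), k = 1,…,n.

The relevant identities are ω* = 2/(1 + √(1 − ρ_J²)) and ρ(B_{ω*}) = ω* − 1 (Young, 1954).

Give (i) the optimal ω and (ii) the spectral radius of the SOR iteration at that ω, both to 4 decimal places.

spectrum of D⁻¹(L+U) = {cos(kπ/16) : 1≤k≤15}; ρ_J = cos(π/16) = 0.9808.
1 − cos²(π/16) = sin²(π/16) ⇒ √(1−ρ_J²) = sin(π/16) = 0.19509.
ω* = 2/(1 + 0.19509) = 2/1.19509 = 1.6735.
and ρ(B_{ω*}) = 1.6735 − 1 = 0.6735.

ω* = 1.6735, ρ_SOR = 0.6735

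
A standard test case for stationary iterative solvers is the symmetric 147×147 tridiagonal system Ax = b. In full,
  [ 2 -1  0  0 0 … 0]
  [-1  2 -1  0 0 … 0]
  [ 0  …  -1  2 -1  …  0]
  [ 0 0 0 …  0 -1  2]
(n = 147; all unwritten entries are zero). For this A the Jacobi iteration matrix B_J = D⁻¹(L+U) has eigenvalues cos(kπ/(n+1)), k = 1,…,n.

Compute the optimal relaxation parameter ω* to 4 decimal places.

½·tridiag(1,0,1) at n=147: λ_k = cos(kπ/148); max |λ| at k=1 ⇒ ρ_J = cos(π/148) ≈ 0.9998.
root = sin(π/148) = 0.02123  (since 1−cos² = sin²).
ω* = 2/(1 + 0.02123) = 2/1.02123 = 1.9584.
and ρ(B_{ω*}) = 1.9584 − 1 = 0.9584.

ω* = 1.9584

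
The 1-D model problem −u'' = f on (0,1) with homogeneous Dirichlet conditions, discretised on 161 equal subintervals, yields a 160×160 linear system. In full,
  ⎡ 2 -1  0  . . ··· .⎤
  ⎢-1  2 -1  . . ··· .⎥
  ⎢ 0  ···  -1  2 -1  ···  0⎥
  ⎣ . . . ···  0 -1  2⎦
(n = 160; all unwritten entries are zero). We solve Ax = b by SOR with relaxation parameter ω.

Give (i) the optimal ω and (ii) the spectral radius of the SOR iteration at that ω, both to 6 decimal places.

ω* = 1.961723, ρ_SOR = 0.961723

ρ_J = max_k |cos(kπ/161)| = cos(π/161) = 0.999810
√(1−ρ_J²) simplifies to sin(π/161) = 0.0195118.
ω* = 2/(1+0.0195118) = 1.961723
ρ_SOR = ω* − 1 = 1.961723 − 1 = 0.961723.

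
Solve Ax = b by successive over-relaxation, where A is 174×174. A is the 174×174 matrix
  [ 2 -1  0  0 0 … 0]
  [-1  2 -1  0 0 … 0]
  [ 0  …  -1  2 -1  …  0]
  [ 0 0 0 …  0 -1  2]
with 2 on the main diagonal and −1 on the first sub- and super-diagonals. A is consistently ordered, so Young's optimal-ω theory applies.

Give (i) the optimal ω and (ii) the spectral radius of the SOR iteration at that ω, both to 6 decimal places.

[ρ_J] n=174: ρ(B_J) = cos(π/(n+1)) = cos(π/175) = 0.999839.
1 − cos²(π/175) = sin²(π/175) ⇒ √(1−ρ_J²) = sin(π/175) = 0.0179510.
ω* = 2/(1 + 0.0179510) = 2/1.0179510 = 1.964731.
At ω = 1.964731 every |λ(B_ω)| = ω−1, so ρ_SOR = 0.964731.

ω* = 1.964731, ρ_SOR = 0.964731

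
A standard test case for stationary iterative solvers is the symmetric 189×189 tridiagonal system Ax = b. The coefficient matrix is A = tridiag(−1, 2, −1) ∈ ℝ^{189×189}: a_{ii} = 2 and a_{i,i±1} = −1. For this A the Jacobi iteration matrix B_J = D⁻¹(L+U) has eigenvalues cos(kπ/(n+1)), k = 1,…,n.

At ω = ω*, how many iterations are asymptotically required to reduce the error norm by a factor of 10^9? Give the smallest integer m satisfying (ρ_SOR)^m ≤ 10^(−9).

m = 627

[ρ_J] n=189: ρ(B_J) = cos(π/(n+1)) = cos(π/190) = 0.9998633.
√(1−ρ_J²) = |sin(π/190)| = 0.0165339
ω* = 2/(1 + 0.0165339) = 2/1.0165339 = 1.9674700.
ρ_SOR = ω* − 1 = 1.9674700 − 1 = 0.9674700.
(0.9674700)^m ≤ 10^{−9}  ⇒  m·ln(0.9674700) ≤ −9·ln10  ⇒  m ≥ 626.632  ⇒  m = 627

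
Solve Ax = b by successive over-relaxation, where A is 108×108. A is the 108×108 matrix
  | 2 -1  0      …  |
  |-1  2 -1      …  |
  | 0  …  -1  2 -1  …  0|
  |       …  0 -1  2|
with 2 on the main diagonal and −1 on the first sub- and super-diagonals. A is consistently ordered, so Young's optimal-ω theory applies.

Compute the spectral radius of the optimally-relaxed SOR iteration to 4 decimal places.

ρ_SOR = 0.9440

With n=108, ρ(Jacobi) = cos(π/109) = 0.9996.
√(1 − cos²(π/109)) = sin(π/109) ≈ 0.02882.
ω* = 2/(1+0.02882) = 1.9440
ρ(B_{ω*}) = ω*−1 = 0.9440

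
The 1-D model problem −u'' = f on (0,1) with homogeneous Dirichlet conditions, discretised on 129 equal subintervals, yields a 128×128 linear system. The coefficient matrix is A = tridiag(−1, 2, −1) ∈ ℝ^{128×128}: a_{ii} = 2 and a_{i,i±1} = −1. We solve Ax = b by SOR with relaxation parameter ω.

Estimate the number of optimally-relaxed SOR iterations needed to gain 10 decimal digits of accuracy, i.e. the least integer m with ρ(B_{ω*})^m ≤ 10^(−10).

m = 473

spectrum of D⁻¹(L+U) = {cos(kπ/129) : 1≤k≤128}; ρ_J = cos(π/129) = 0.9997035.
√(1−ρ_J²) simplifies to sin(π/129) = 0.0243510.
So ω* = 2/1.0243510 = 1.9524558 (Young).
ρ_SOR = ω* − 1 = 1.9524558 − 1 = 0.9524558.
10·ln10 = 23.0259; −ln(0.9524558) = 0.0487116; m = ⌈23.0259/0.0487116⌉ = ⌈472.698⌉ = 473.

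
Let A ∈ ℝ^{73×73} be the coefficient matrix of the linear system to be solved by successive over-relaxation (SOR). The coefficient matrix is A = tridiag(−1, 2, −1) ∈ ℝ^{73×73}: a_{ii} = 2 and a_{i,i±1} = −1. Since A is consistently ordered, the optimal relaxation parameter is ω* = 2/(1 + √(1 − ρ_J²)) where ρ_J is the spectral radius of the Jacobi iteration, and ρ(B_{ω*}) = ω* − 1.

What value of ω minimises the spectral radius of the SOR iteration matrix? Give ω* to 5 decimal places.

spectrum of D⁻¹(L+U) = {cos(kπ/74) : 1≤k≤73}; ρ_J = cos(π/74) = 0.99910.
√(1−ρ_J²) simplifies to sin(π/74) = 0.042441.
ω* = 2/(1 + 0.042441) = 2/1.042441 = 1.91857.
ρ_SOR = ω* − 1 ≈ 0.91857.

ω* = 1.91857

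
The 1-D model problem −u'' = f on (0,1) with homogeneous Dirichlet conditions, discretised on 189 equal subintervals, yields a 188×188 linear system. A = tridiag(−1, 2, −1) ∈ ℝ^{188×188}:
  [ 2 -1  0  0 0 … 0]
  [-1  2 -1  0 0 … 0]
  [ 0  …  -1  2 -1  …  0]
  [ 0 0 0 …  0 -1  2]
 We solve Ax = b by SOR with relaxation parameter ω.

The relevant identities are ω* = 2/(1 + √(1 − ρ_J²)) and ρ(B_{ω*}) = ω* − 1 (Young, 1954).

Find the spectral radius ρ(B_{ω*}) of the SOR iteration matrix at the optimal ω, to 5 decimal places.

ρ_SOR = 0.96730

With n=188, ρ(Jacobi) = cos(π/189) = 0.99986.
√(1 − cos²(π/189)) = sin(π/189) ≈ 0.016621.
Then 2/(1+√(1−ρ_J²)) = 2/(1+0.016621); ω* = 2/1.016621 = 1.96730.
Hence ρ(B_{ω*}) = 1.96730 − 1 = 0.96730.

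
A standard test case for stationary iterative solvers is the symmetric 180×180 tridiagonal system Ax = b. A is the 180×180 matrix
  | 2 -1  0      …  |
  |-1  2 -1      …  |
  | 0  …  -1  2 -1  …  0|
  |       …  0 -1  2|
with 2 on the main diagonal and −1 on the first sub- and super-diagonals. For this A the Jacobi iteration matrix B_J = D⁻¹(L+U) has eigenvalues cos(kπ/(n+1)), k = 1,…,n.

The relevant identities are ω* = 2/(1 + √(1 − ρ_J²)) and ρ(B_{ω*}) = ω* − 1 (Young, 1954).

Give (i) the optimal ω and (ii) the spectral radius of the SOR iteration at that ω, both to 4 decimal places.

B_J for the 180×180 system has eigenvalues cos(kπ/181); ρ_J = cos(π/181) = 0.9998.
√(1−ρ_J²) simplifies to sin(π/181) = 0.01736.
[ω*] 2 ÷ (1 + 0.01736) = 2 ÷ 1.01736 = 1.9659.
At ω = 1.9659 every |λ(B_ω)| = ω−1, so ρ_SOR = 0.9659.

ω* = 1.9659, ρ_SOR = 0.9659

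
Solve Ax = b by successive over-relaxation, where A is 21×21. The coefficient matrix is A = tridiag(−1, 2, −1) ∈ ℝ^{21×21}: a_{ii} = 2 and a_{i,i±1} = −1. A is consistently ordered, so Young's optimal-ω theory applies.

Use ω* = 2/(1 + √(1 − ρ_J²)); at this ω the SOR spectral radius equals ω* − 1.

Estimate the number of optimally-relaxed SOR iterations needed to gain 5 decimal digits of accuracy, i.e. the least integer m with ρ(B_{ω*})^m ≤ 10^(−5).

With n=21, ρ(Jacobi) = cos(π/22) = 0.9898214.
√(1−ρ_J²) simplifies to sin(π/22) = 0.1423148.
ω* = 2/(1+0.1423148) = 1.7508309
ρ(B_{ω*}) = ω*−1 = 0.7508309
(0.7508309)^m ≤ 10^{−5}  ⇒  m·ln(0.7508309) ≤ −5·ln10  ⇒  m ≥ 40.174  ⇒  m = 41

m = 41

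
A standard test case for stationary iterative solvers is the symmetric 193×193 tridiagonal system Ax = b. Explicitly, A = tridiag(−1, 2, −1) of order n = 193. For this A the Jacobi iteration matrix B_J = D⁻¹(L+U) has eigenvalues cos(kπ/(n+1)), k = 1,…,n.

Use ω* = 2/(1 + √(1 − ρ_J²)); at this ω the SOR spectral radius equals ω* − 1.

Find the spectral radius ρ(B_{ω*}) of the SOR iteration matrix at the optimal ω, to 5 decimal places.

ρ_SOR = 0.96813

½·tridiag(1,0,1) at n=193: λ_k = cos(kπ/194); max |λ| at k=1 ⇒ ρ_J = cos(π/194) ≈ 0.99987.
√(1 − cos²(π/194)) = sin(π/194) ≈ 0.016193.
ω* = 2/(1+0.016193) = 1.96813
[ρ_SOR] ω* − 1 = 0.96813.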